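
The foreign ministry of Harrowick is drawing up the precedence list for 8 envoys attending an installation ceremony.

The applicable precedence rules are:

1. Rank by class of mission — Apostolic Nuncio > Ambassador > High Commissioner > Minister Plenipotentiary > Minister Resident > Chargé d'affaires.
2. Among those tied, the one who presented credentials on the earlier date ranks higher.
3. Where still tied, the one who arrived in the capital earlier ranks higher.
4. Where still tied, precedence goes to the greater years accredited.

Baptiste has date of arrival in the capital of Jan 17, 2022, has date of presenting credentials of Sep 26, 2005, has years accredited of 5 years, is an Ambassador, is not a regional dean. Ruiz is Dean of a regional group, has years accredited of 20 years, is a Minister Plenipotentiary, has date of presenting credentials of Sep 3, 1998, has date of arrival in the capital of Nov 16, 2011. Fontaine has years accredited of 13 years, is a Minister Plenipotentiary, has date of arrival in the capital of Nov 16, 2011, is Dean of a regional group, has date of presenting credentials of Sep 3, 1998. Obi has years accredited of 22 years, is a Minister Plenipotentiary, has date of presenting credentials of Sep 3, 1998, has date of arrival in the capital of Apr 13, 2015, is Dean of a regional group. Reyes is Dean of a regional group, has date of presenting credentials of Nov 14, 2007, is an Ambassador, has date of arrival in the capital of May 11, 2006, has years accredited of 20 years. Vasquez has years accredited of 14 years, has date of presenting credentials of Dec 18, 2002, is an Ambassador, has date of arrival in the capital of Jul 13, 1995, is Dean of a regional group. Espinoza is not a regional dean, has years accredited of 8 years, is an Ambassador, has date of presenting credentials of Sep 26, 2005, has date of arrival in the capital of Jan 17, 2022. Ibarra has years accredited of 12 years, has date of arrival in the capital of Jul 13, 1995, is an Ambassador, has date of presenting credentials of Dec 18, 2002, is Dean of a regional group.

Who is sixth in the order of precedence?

Ruiz

By class of mission: Vasquez, Ibarra, Espinoza, Baptiste and Reyes (Ambassador); then Ruiz, Fontaine and Obi (Minister Plenipotentiary).
Among Vasquez, Ibarra, Espinoza, Baptiste and Reyes, by date of presenting credentials (earlier first): Vasquez and Ibarra (Dec 18, 2002) before Espinoza and Baptiste (Sep 26, 2005) before Reyes (Nov 14, 2007).
Vasquez and Ibarra both have date of arrival in the capital Jul 13, 1995, so the next rule applies.
Among Vasquez and Ibarra, by years accredited (higher first): Vasquez (14 years) before Ibarra (12 years).
Espinoza and Baptiste both have date of arrival in the capital Jan 17, 2022, so the next rule applies.
Among Espinoza and Baptiste, by years accredited (higher first): Espinoza (8 years) before Baptiste (5 years).
Ruiz, Fontaine and Obi all have date of presenting credentials Sep 3, 1998, so the next rule applies.
Among Ruiz, Fontaine and Obi, by date of arrival in the capital (earlier first): Ruiz and Fontaine (Nov 16, 2011) before Obi (Apr 13, 2015).
Among Ruiz and Fontaine, by years accredited (higher first): Ruiz (20 years) before Fontaine (13 years).
Order: Vasquez, Ibarra, Espinoza, Baptiste, Reyes, Ruiz, Fontaine, Obi.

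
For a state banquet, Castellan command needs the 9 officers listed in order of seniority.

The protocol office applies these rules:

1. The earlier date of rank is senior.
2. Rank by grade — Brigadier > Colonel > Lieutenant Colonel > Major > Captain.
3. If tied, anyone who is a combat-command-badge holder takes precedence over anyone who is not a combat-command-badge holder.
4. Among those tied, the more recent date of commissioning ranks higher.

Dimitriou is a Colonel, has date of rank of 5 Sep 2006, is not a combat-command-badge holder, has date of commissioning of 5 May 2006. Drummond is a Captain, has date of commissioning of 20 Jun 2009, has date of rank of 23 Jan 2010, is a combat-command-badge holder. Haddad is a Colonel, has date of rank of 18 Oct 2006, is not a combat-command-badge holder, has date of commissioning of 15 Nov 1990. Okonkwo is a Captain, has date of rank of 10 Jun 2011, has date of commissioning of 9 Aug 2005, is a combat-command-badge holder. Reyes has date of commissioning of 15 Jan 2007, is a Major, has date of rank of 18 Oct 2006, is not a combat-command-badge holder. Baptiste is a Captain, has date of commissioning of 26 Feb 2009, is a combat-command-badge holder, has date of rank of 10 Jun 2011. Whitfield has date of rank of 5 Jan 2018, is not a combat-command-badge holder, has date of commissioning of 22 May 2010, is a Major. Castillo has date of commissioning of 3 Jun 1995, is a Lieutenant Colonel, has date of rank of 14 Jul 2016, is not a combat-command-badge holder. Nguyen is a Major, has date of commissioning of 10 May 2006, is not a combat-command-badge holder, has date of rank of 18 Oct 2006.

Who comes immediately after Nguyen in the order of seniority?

Drummond

By date of rank (earlier first): Dimitriou (5 Sep 2006); then Haddad, Reyes and Nguyen (each 18 Oct 2006); then Drummond (23 Jan 2010); then Baptiste and Okonkwo (both 10 Jun 2011); then Castillo (14 Jul 2016); then Whitfield (5 Jan 2018).
Among Haddad, Reyes and Nguyen, by grade: Haddad (Colonel) before Reyes and Nguyen (Major).
Reyes and Nguyen are each not a combat-command-badge holder, so the next rule applies.
Among Reyes and Nguyen, by date of commissioning (later first): Reyes (15 Jan 2007) before Nguyen (10 May 2006).
Baptiste and Okonkwo are each Captain, so the next rule applies.
Baptiste and Okonkwo are each a combat-command-badge holder, so the next rule applies.
Among Baptiste and Okonkwo, by date of commissioning (later first): Baptiste (26 Feb 2009) before Okonkwo (9 Aug 2005).
Order: Dimitriou, Haddad, Reyes, Nguyen, Drummond, Baptiste, Okonkwo, Castillo, Whitfield.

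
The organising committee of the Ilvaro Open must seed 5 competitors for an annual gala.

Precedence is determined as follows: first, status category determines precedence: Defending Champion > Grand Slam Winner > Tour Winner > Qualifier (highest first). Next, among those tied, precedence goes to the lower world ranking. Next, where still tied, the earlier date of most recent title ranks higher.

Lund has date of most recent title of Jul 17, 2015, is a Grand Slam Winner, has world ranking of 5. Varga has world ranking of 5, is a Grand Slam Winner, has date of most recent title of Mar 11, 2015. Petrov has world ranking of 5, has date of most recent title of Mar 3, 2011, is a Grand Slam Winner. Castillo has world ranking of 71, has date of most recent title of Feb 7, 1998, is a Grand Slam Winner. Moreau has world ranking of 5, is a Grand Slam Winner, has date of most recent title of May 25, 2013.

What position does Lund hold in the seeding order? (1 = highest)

By status category: Petrov, Moreau, Varga, Lund and Castillo (Grand Slam Winner).
Among Petrov, Moreau, Varga, Lund and Castillo, by world ranking (lower first): Petrov, Moreau, Varga and Lund (5) before Castillo (71).
Among Petrov, Moreau, Varga and Lund, by date of most recent title (earlier first): Petrov (Mar 3, 2011) before Moreau (May 25, 2013) before Varga (Mar 11, 2015) before Lund (Jul 17, 2015).
Order: Petrov, Moreau, Varga, Lund, Castillo. So position 4.

4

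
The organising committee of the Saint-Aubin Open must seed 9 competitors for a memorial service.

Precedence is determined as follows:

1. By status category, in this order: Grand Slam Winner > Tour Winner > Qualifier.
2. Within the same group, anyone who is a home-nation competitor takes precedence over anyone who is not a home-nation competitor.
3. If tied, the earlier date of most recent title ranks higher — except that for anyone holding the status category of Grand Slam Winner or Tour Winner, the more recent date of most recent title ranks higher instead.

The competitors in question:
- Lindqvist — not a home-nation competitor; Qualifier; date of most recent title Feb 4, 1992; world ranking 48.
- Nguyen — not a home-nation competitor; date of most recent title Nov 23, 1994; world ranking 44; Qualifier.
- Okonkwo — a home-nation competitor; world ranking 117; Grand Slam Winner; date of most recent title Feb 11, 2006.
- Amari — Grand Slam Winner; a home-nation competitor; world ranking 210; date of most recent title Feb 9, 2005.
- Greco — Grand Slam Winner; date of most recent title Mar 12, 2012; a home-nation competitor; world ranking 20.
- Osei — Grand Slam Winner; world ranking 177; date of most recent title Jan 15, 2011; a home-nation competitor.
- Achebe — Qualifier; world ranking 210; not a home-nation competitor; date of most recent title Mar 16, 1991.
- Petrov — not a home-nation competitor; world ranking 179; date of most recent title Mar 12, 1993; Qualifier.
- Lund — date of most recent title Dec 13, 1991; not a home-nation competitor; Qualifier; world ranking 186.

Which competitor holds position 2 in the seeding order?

Osei

By status category: Greco, Osei, Okonkwo and Amari (Grand Slam Winner); then Achebe, Lund, Lindqvist, Petrov and Nguyen (Qualifier).
Greco, Osei, Okonkwo and Amari are each a home-nation competitor, so the next rule applies.
Among Greco, Osei, Okonkwo and Amari, by date of most recent title (later first) (reversed rule for this group): Greco (Mar 12, 2012) before Osei (Jan 15, 2011) before Okonkwo (Feb 11, 2006) before Amari (Feb 9, 2005).
Achebe, Lund, Lindqvist, Petrov and Nguyen are each not a home-nation competitor, so the next rule applies.
Among Achebe, Lund, Lindqvist, Petrov and Nguyen, by date of most recent title (earlier first): Achebe (Mar 16, 1991) before Lund (Dec 13, 1991) before Lindqvist (Feb 4, 1992) before Petrov (Mar 12, 1993) before Nguyen (Nov 23, 1994).
Order: Greco, Osei, Okonkwo, Amari, Achebe, Lund, Lindqvist, Petrov, Nguyen.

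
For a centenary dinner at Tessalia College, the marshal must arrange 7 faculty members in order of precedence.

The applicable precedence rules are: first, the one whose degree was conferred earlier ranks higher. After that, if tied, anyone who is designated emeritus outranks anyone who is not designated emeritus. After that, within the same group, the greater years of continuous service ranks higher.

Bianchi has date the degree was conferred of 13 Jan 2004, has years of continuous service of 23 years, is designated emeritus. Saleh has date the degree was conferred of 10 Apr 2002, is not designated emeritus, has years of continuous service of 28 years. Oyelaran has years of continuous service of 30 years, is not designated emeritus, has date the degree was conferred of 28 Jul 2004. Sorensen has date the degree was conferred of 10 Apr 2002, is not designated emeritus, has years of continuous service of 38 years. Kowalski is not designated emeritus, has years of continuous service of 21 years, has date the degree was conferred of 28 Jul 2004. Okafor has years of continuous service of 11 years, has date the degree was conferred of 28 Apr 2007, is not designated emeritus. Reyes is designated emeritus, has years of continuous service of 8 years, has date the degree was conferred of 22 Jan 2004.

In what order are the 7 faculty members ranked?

By date the degree was conferred (earlier first): Sorensen and Saleh (both 10 Apr 2002); then Bianchi (13 Jan 2004); then Reyes (22 Jan 2004); then Oyelaran and Kowalski (both 28 Jul 2004); then Okafor (28 Apr 2007).
Sorensen and Saleh are each not designated emeritus, so the next rule applies.
Among Sorensen and Saleh, by years of continuous service (higher first): Sorensen (38 years) before Saleh (28 years).
Oyelaran and Kowalski are each not designated emeritus, so the next rule applies.
Among Oyelaran and Kowalski, by years of continuous service (higher first): Oyelaran (30 years) before Kowalski (21 years).
Full order: Sorensen, Saleh, Bianchi, Reyes, Oyelaran, Kowalski, Okafor.

Sorensen, Saleh, Bianchi, Reyes, Oyelaran, Kowalski, Okafor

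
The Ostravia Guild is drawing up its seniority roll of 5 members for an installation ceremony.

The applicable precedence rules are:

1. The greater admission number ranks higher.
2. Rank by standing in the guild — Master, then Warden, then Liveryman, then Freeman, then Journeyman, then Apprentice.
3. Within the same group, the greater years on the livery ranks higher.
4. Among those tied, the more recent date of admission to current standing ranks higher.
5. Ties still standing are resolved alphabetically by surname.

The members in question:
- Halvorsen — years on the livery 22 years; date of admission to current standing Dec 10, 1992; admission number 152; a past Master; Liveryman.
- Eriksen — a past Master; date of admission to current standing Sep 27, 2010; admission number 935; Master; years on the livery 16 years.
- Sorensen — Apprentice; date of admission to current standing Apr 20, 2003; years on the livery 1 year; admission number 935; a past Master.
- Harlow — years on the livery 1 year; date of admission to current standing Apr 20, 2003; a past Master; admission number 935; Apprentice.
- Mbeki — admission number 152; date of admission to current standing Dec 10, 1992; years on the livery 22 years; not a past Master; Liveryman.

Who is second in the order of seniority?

By admission number (higher first): Eriksen, Harlow and Sorensen (each 935); then Halvorsen and Mbeki (both 152).
Among Eriksen, Harlow and Sorensen, by standing in the guild: Eriksen (Master) before Harlow and Sorensen (Apprentice).
Harlow and Sorensen both have years on the livery 1 year, so the next rule applies.
Harlow and Sorensen both have date of admission to current standing Apr 20, 2003, so the next rule applies.
Among Harlow and Sorensen, alphabetically by surname: Harlow before Sorensen.
Halvorsen and Mbeki are each Liveryman, so the next rule applies.
Halvorsen and Mbeki both have years on the livery 22 years, so the next rule applies.
Halvorsen and Mbeki both have date of admission to current standing Dec 10, 1992, so the next rule applies.
Among Halvorsen and Mbeki, alphabetically by surname: Halvorsen before Mbeki.
Order: Eriksen, Harlow, Sorensen, Halvorsen, Mbeki.

Harlow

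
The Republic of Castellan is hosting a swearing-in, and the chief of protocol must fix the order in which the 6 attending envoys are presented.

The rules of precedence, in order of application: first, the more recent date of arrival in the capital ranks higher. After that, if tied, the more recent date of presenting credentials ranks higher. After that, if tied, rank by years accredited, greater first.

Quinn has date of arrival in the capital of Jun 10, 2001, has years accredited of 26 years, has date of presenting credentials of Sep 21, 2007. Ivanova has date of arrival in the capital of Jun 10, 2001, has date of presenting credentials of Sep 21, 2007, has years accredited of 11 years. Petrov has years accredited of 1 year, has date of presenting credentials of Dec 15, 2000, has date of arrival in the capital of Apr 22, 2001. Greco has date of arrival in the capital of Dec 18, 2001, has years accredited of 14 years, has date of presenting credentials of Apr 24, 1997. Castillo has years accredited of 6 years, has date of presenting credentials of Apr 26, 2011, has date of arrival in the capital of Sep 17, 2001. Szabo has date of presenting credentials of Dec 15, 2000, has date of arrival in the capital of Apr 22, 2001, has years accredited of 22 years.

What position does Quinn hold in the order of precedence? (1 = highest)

3

By date of arrival in the capital (later first): Greco (Dec 18, 2001); then Castillo (Sep 17, 2001); then Quinn and Ivanova (both Jun 10, 2001); then Szabo and Petrov (both Apr 22, 2001).
Quinn and Ivanova both have date of presenting credentials Sep 21, 2007, so the next rule applies.
Among Quinn and Ivanova, by years accredited (higher first): Quinn (26 years) before Ivanova (11 years).
Szabo and Petrov both have date of presenting credentials Dec 15, 2000, so the next rule applies.
Among Szabo and Petrov, by years accredited (higher first): Szabo (22 years) before Petrov (1 year).
Order: Greco, Castillo, Quinn, Ivanova, Szabo, Petrov. So position 3.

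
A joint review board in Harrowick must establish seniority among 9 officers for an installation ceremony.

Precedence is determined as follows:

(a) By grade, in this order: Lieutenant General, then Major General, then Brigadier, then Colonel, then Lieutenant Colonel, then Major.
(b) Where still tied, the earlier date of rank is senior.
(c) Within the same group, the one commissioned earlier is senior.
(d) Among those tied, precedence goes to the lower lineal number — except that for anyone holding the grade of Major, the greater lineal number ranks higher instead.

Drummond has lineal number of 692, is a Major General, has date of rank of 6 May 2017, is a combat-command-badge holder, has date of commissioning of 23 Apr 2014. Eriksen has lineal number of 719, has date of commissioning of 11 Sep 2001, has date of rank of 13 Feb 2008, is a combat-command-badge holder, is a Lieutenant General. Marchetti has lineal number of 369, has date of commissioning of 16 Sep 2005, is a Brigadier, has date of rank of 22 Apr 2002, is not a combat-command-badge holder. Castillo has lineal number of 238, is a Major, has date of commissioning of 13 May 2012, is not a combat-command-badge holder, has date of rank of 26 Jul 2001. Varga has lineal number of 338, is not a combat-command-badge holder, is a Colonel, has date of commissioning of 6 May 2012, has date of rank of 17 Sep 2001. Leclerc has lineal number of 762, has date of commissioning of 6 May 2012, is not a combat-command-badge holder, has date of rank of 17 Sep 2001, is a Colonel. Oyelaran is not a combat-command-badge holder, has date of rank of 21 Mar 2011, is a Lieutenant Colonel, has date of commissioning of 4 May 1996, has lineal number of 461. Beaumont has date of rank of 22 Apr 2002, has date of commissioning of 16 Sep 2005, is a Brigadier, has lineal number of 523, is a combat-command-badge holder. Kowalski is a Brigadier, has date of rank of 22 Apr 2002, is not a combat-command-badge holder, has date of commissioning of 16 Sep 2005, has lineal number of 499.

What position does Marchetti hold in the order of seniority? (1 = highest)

3

By grade: Eriksen (Lieutenant General); then Drummond (Major General); then Marchetti, Kowalski and Beaumont (Brigadier); then Varga and Leclerc (Colonel); then Oyelaran (Lieutenant Colonel); then Castillo (Major).
Marchetti, Kowalski and Beaumont all have date of rank 22 Apr 2002, so the next rule applies.
Marchetti, Kowalski and Beaumont all have date of commissioning 16 Sep 2005, so the next rule applies.
Among Marchetti, Kowalski and Beaumont, by lineal number (lower first): Marchetti (369) before Kowalski (499) before Beaumont (523).
Varga and Leclerc both have date of rank 17 Sep 2001, so the next rule applies.
Varga and Leclerc both have date of commissioning 6 May 2012, so the next rule applies.
Among Varga and Leclerc, by lineal number (lower first): Varga (338) before Leclerc (762).
Order: Eriksen, Drummond, Marchetti, Kowalski, Beaumont, Varga, Leclerc, Oyelaran, Castillo. So position 3.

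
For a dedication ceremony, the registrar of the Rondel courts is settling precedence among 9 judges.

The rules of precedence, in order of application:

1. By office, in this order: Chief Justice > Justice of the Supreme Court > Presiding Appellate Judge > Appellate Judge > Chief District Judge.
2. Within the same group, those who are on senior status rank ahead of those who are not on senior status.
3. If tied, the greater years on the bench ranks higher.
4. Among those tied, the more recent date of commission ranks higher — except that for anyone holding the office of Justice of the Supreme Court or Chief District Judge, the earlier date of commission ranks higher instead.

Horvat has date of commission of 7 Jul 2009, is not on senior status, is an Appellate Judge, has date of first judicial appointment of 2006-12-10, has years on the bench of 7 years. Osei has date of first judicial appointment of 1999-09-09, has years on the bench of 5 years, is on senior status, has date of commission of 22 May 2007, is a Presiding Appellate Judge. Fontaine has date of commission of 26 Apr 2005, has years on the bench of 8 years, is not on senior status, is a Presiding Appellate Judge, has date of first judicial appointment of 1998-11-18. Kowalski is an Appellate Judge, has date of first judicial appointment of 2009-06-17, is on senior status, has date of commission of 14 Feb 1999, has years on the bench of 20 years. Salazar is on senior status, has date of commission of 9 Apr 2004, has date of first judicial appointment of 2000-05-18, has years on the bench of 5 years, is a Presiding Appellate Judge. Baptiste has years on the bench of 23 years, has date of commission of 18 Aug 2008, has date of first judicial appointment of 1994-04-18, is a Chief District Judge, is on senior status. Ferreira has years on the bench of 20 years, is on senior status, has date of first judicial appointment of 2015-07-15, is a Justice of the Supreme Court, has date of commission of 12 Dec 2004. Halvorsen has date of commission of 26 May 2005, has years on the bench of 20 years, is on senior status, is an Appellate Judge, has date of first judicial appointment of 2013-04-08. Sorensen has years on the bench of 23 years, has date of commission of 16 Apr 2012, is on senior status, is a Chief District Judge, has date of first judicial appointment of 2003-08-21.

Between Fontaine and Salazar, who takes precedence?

Salazar

By office: Ferreira (Justice of the Supreme Court); then Osei, Salazar and Fontaine (Presiding Appellate Judge); then Halvorsen, Kowalski and Horvat (Appellate Judge); then Baptiste and Sorensen (Chief District Judge).
Among Osei, Salazar and Fontaine, on senior status before not on senior status: Osei and Salazar (on senior status) before Fontaine (not on senior status).
Osei and Salazar both have years on the bench 5 years, so the next rule applies.
Among Osei and Salazar, by date of commission (later first): Osei (22 May 2007) before Salazar (9 Apr 2004).
Among Halvorsen, Kowalski and Horvat, on senior status before not on senior status: Halvorsen and Kowalski (on senior status) before Horvat (not on senior status).
Halvorsen and Kowalski both have years on the bench 20 years, so the next rule applies.
Among Halvorsen and Kowalski, by date of commission (later first): Halvorsen (26 May 2005) before Kowalski (14 Feb 1999).
Baptiste and Sorensen are each on senior status, so the next rule applies.
Baptiste and Sorensen both have years on the bench 23 years, so the next rule applies.
Among Baptiste and Sorensen, by date of commission (earlier first) (reversed rule for this group): Baptiste (18 Aug 2008) before Sorensen (16 Apr 2012).
So Salazar takes precedence.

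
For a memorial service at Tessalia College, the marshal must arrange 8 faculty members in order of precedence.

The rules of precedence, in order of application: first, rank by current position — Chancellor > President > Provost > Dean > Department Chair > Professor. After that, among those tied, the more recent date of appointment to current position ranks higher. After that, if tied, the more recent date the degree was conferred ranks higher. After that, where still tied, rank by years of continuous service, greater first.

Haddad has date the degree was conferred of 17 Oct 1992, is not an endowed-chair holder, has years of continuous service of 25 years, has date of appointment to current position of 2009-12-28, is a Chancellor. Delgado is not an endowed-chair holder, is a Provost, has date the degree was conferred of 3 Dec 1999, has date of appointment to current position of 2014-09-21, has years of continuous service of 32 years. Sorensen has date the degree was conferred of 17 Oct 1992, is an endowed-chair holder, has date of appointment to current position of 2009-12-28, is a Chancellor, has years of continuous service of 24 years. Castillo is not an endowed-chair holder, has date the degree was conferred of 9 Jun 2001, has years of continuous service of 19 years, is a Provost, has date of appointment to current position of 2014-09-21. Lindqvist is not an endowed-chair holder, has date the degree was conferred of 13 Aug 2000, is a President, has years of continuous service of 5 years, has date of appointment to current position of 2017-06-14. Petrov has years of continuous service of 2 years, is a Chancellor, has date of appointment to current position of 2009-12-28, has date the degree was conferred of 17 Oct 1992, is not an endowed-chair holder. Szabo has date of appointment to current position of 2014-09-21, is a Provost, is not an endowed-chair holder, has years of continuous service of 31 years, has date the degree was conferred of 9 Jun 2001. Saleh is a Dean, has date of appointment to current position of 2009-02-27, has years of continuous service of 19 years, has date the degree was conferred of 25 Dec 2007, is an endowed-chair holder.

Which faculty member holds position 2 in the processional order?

Sorensen

By current position: Haddad, Sorensen and Petrov (Chancellor); then Lindqvist (President); then Szabo, Castillo and Delgado (Provost); then Saleh (Dean).
Haddad, Sorensen and Petrov all have date of appointment to current position 2009-12-28, so the next rule applies.
Haddad, Sorensen and Petrov all have date the degree was conferred 17 Oct 1992, so the next rule applies.
Among Haddad, Sorensen and Petrov, by years of continuous service (higher first): Haddad (25 years) before Sorensen (24 years) before Petrov (2 years).
Szabo, Castillo and Delgado all have date of appointment to current position 2014-09-21, so the next rule applies.
Among Szabo, Castillo and Delgado, by date the degree was conferred (later first): Szabo and Castillo (9 Jun 2001) before Delgado (3 Dec 1999).
Among Szabo and Castillo, by years of continuous service (higher first): Szabo (31 years) before Castillo (19 years).
Order: Haddad, Sorensen, Petrov, Lindqvist, Szabo, Castillo, Delgado, Saleh.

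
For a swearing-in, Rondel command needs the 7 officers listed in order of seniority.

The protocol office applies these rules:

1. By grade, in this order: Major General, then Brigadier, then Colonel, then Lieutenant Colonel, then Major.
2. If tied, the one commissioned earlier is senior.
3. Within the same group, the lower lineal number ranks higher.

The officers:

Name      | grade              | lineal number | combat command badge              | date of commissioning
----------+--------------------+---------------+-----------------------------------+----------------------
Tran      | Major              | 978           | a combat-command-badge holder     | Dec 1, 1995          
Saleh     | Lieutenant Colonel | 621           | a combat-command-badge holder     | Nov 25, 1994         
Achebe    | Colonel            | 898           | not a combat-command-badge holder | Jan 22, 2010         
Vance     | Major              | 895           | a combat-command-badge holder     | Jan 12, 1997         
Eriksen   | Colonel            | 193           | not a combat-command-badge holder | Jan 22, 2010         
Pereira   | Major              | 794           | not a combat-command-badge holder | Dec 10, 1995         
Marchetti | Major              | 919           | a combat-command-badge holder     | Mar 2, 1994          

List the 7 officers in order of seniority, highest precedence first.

Eriksen, Achebe, Saleh, Marchetti, Tran, Pereira, Vance

By grade: Eriksen and Achebe (Colonel); then Saleh (Lieutenant Colonel); then Marchetti, Tran, Pereira and Vance (Major).
Eriksen and Achebe both have date of commissioning Jan 22, 2010, so the next rule applies.
Among Eriksen and Achebe, by lineal number (lower first): Eriksen (193) before Achebe (898).
Among Marchetti, Tran, Pereira and Vance, by date of commissioning (earlier first): Marchetti (Mar 2, 1994) before Tran (Dec 1, 1995) before Pereira (Dec 10, 1995) before Vance (Jan 12, 1997).
Full order: Eriksen, Achebe, Saleh, Marchetti, Tran, Pereira, Vance.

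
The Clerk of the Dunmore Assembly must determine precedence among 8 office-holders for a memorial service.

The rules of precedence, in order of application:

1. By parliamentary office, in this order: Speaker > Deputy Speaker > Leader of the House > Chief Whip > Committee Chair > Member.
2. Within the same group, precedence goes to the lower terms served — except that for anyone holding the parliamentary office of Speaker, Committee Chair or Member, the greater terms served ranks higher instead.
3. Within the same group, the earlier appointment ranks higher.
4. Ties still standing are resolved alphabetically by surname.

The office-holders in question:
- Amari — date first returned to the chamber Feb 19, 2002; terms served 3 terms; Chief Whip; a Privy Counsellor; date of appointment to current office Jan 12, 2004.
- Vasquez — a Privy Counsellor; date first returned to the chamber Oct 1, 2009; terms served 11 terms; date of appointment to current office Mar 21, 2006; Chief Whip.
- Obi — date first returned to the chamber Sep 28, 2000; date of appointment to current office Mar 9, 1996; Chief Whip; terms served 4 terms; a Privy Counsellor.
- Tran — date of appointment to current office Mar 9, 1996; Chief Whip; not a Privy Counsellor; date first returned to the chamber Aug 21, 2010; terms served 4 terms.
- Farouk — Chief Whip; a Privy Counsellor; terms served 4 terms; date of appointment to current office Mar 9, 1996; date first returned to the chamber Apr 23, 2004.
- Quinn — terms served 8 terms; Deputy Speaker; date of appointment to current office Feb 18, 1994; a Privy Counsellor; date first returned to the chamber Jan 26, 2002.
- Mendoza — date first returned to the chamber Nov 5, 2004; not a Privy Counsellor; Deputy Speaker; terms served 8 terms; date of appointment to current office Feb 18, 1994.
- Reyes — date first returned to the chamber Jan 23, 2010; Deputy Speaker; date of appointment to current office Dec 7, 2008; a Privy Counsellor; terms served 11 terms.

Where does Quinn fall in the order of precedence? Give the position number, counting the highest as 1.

By parliamentary office: Mendoza, Quinn and Reyes (Deputy Speaker); then Amari, Farouk, Obi, Tran and Vasquez (Chief Whip).
Among Mendoza, Quinn and Reyes, by terms served (lower first): Mendoza and Quinn (8 terms) before Reyes (11 terms).
Mendoza and Quinn both have date of appointment to current office Feb 18, 1994, so the next rule applies.
Among Mendoza and Quinn, alphabetically by surname: Mendoza before Quinn.
Among Amari, Farouk, Obi, Tran and Vasquez, by terms served (lower first): Amari (3 terms) before Farouk, Obi and Tran (4 terms) before Vasquez (11 terms).
Farouk, Obi and Tran all have date of appointment to current office Mar 9, 1996, so the next rule applies.
Among Farouk, Obi and Tran, alphabetically by surname: Farouk before Obi before Tran.
Order: Mendoza, Quinn, Reyes, Amari, Farouk, Obi, Tran, Vasquez. So position 2.

2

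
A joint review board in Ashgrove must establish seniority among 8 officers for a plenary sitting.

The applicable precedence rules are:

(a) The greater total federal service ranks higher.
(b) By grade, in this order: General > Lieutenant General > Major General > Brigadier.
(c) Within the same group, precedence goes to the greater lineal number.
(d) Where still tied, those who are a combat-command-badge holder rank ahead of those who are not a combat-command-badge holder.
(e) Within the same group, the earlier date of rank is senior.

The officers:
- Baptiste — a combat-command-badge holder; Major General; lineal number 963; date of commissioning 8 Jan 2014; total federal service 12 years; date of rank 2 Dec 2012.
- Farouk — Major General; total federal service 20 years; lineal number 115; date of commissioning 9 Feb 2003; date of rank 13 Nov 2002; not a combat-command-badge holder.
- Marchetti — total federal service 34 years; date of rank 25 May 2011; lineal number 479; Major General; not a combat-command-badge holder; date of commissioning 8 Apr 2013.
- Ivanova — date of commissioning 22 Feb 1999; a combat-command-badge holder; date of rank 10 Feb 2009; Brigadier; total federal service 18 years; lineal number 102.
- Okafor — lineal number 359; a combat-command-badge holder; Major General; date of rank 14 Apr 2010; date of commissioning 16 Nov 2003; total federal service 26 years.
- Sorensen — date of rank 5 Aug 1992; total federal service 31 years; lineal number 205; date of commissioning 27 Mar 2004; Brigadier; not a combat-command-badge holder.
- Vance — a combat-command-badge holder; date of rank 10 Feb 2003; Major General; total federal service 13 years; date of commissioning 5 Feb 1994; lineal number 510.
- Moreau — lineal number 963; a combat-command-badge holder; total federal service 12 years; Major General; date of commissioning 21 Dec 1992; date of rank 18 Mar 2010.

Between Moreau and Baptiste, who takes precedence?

By total federal service (higher first): Marchetti (34 years); then Sorensen (31 years); then Okafor (26 years); then Farouk (20 years); then Ivanova (18 years); then Vance (13 years); then Moreau and Baptiste (both 12 years).
Moreau and Baptiste are each Major General, so the next rule applies.
Moreau and Baptiste both have lineal number 963, so the next rule applies.
Moreau and Baptiste are each a combat-command-badge holder, so the next rule applies.
Among Moreau and Baptiste, by date of rank (earlier first): Moreau (18 Mar 2010) before Baptiste (2 Dec 2012).
So Moreau takes precedence.

Moreau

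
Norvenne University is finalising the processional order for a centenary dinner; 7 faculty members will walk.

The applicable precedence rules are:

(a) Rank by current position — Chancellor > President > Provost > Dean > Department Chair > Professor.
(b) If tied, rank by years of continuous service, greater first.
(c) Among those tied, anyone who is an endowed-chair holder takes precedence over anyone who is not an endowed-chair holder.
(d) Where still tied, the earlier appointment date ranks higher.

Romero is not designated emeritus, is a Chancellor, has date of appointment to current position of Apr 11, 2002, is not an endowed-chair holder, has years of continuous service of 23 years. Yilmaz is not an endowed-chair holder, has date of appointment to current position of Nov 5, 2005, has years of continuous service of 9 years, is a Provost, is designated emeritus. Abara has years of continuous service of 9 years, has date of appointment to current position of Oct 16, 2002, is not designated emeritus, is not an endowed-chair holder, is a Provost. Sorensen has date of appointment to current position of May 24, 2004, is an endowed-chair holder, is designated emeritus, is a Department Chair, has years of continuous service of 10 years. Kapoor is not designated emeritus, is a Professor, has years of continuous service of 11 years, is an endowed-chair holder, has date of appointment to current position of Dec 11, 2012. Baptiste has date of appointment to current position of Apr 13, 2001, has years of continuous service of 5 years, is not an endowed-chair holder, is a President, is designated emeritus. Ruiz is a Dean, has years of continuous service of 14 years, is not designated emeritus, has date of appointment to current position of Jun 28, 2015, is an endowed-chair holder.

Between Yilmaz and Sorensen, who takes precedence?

Yilmaz

By current position: Romero (Chancellor); then Baptiste (President); then Abara and Yilmaz (Provost); then Ruiz (Dean); then Sorensen (Department Chair); then Kapoor (Professor).
Abara and Yilmaz both have years of continuous service 9 years, so the next rule applies.
Abara and Yilmaz are each not an endowed-chair holder, so the next rule applies.
Among Abara and Yilmaz, by date of appointment to current position (earlier first): Abara (Oct 16, 2002) before Yilmaz (Nov 5, 2005).
So Yilmaz takes precedence.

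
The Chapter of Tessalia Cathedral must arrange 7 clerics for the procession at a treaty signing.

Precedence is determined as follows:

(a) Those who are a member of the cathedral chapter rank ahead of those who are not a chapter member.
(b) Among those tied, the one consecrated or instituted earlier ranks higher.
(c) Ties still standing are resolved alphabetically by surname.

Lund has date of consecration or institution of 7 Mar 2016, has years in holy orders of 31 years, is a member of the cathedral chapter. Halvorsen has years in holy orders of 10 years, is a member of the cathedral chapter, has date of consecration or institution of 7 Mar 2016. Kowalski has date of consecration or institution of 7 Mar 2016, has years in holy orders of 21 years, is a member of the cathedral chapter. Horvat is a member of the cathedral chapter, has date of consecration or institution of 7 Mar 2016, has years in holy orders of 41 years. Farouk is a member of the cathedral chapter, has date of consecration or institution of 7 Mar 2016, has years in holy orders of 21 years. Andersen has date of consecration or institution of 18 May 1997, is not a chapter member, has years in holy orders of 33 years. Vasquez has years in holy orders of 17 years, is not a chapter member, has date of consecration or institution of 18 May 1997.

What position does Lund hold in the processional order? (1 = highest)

By the first rule: Farouk, Halvorsen, Horvat, Kowalski and Lund (each a member of the cathedral chapter); then Andersen and Vasquez (both not a chapter member).
Farouk, Halvorsen, Horvat, Kowalski and Lund all have date of consecration or institution 7 Mar 2016, so the next rule applies.
Among Farouk, Halvorsen, Horvat, Kowalski and Lund, alphabetically by surname: Farouk before Halvorsen before Horvat before Kowalski before Lund.
Andersen and Vasquez both have date of consecration or institution 18 May 1997, so the next rule applies.
Among Andersen and Vasquez, alphabetically by surname: Andersen before Vasquez.
Order: Farouk, Halvorsen, Horvat, Kowalski, Lund, Andersen, Vasquez. So position 5.

5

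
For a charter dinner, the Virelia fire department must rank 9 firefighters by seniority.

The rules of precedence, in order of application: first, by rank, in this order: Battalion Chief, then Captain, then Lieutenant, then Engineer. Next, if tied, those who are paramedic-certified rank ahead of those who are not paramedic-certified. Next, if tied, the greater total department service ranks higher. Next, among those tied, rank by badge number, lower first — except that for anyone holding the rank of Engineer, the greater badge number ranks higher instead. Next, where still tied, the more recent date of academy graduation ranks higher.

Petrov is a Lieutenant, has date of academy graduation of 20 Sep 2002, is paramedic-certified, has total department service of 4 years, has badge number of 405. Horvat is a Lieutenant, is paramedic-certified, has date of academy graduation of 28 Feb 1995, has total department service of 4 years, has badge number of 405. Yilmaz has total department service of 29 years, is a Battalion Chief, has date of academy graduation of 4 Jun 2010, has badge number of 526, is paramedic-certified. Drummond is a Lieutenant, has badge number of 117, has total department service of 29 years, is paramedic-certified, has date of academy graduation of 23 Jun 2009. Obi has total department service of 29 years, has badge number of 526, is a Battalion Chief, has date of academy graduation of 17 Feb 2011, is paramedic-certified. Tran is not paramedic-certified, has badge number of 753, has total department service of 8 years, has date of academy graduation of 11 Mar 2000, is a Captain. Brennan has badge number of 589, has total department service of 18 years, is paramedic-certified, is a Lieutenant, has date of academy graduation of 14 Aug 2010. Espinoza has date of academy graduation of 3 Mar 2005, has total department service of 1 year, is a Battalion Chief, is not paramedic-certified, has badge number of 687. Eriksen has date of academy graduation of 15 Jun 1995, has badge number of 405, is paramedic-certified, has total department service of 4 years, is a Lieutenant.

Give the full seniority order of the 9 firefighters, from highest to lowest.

Obi, Yilmaz, Espinoza, Tran, Drummond, Brennan, Petrov, Eriksen, Horvat

By rank: Obi, Yilmaz and Espinoza (Battalion Chief); then Tran (Captain); then Drummond, Brennan, Petrov, Eriksen and Horvat (Lieutenant).
Among Obi, Yilmaz and Espinoza, paramedic-certified before not paramedic-certified: Obi and Yilmaz (paramedic-certified) before Espinoza (not paramedic-certified).
Obi and Yilmaz both have total department service 29 years, so the next rule applies.
Obi and Yilmaz both have badge number 526, so the next rule applies.
Among Obi and Yilmaz, by date of academy graduation (later first): Obi (17 Feb 2011) before Yilmaz (4 Jun 2010).
Drummond, Brennan, Petrov, Eriksen and Horvat are each paramedic-certified, so the next rule applies.
Among Drummond, Brennan, Petrov, Eriksen and Horvat, by total department service (higher first): Drummond (29 years) before Brennan (18 years) before Petrov, Eriksen and Horvat (4 years).
Petrov, Eriksen and Horvat all have badge number 405, so the next rule applies.
Among Petrov, Eriksen and Horvat, by date of academy graduation (later first): Petrov (20 Sep 2002) before Eriksen (15 Jun 1995) before Horvat (28 Feb 1995).
Full order: Obi, Yilmaz, Espinoza, Tran, Drummond, Brennan, Petrov, Eriksen, Horvat.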